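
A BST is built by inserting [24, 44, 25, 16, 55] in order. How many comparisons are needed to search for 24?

Search path for 24: 24
Found: True
Comparisons: 1


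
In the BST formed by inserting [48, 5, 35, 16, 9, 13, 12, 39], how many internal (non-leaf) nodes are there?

Tree built from: [48, 5, 35, 16, 9, 13, 12, 39]
Tree (level-order array): [48, 5, None, None, 35, 16, 39, 9, None, None, None, None, 13, 12]
Rule: An internal node has at least one child.
Per-node child counts:
  node 48: 1 child(ren)
  node 5: 1 child(ren)
  node 35: 2 child(ren)
  node 16: 1 child(ren)
  node 9: 1 child(ren)
  node 13: 1 child(ren)
  node 12: 0 child(ren)
  node 39: 0 child(ren)
Matching nodes: [48, 5, 35, 16, 9, 13]
Count of internal (non-leaf) nodes: 6


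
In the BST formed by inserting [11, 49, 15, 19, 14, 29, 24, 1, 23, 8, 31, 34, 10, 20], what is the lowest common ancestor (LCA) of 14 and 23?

Tree insertion order: [11, 49, 15, 19, 14, 29, 24, 1, 23, 8, 31, 34, 10, 20]
Tree (level-order array): [11, 1, 49, None, 8, 15, None, None, 10, 14, 19, None, None, None, None, None, 29, 24, 31, 23, None, None, 34, 20]
In a BST, the LCA of p=14, q=23 is the first node v on the
root-to-leaf path with p <= v <= q (go left if both < v, right if both > v).
Walk from root:
  at 11: both 14 and 23 > 11, go right
  at 49: both 14 and 23 < 49, go left
  at 15: 14 <= 15 <= 23, this is the LCA
LCA = 15


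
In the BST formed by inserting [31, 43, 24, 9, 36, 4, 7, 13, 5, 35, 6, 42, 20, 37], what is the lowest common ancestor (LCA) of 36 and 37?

Tree insertion order: [31, 43, 24, 9, 36, 4, 7, 13, 5, 35, 6, 42, 20, 37]
Tree (level-order array): [31, 24, 43, 9, None, 36, None, 4, 13, 35, 42, None, 7, None, 20, None, None, 37, None, 5, None, None, None, None, None, None, 6]
In a BST, the LCA of p=36, q=37 is the first node v on the
root-to-leaf path with p <= v <= q (go left if both < v, right if both > v).
Walk from root:
  at 31: both 36 and 37 > 31, go right
  at 43: both 36 and 37 < 43, go left
  at 36: 36 <= 36 <= 37, this is the LCA
LCA = 36


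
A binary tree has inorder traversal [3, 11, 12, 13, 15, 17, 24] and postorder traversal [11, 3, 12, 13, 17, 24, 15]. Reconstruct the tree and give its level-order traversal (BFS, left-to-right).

Inorder:   [3, 11, 12, 13, 15, 17, 24]
Postorder: [11, 3, 12, 13, 17, 24, 15]
Algorithm: postorder visits root last, so walk postorder right-to-left;
each value is the root of the current inorder slice — split it at that
value, recurse on the right subtree first, then the left.
Recursive splits:
  root=15; inorder splits into left=[3, 11, 12, 13], right=[17, 24]
  root=24; inorder splits into left=[17], right=[]
  root=17; inorder splits into left=[], right=[]
  root=13; inorder splits into left=[3, 11, 12], right=[]
  root=12; inorder splits into left=[3, 11], right=[]
  root=3; inorder splits into left=[], right=[11]
  root=11; inorder splits into left=[], right=[]
Reconstructed level-order: [15, 13, 24, 12, 17, 3, 11]


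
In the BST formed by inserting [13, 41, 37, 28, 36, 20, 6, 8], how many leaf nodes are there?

Tree built from: [13, 41, 37, 28, 36, 20, 6, 8]
Tree (level-order array): [13, 6, 41, None, 8, 37, None, None, None, 28, None, 20, 36]
Rule: A leaf has 0 children.
Per-node child counts:
  node 13: 2 child(ren)
  node 6: 1 child(ren)
  node 8: 0 child(ren)
  node 41: 1 child(ren)
  node 37: 1 child(ren)
  node 28: 2 child(ren)
  node 20: 0 child(ren)
  node 36: 0 child(ren)
Matching nodes: [8, 20, 36]
Count of leaf nodes: 3


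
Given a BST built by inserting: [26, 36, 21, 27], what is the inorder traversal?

Tree insertion order: [26, 36, 21, 27]
Tree (level-order array): [26, 21, 36, None, None, 27]
Inorder traversal: [21, 26, 27, 36]


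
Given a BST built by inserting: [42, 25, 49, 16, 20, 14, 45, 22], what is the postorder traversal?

Tree insertion order: [42, 25, 49, 16, 20, 14, 45, 22]
Tree (level-order array): [42, 25, 49, 16, None, 45, None, 14, 20, None, None, None, None, None, 22]
Postorder traversal: [14, 22, 20, 16, 25, 45, 49, 42]


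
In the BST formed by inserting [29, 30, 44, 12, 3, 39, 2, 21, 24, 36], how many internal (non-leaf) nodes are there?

Tree built from: [29, 30, 44, 12, 3, 39, 2, 21, 24, 36]
Tree (level-order array): [29, 12, 30, 3, 21, None, 44, 2, None, None, 24, 39, None, None, None, None, None, 36]
Rule: An internal node has at least one child.
Per-node child counts:
  node 29: 2 child(ren)
  node 12: 2 child(ren)
  node 3: 1 child(ren)
  node 2: 0 child(ren)
  node 21: 1 child(ren)
  node 24: 0 child(ren)
  node 30: 1 child(ren)
  node 44: 1 child(ren)
  node 39: 1 child(ren)
  node 36: 0 child(ren)
Matching nodes: [29, 12, 3, 21, 30, 44, 39]
Count of internal (non-leaf) nodes: 7


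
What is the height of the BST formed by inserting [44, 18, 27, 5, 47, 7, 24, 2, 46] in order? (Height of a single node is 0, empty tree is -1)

Insertion order: [44, 18, 27, 5, 47, 7, 24, 2, 46]
Tree (level-order array): [44, 18, 47, 5, 27, 46, None, 2, 7, 24]
Compute height bottom-up (empty subtree = -1):
  height(2) = 1 + max(-1, -1) = 0
  height(7) = 1 + max(-1, -1) = 0
  height(5) = 1 + max(0, 0) = 1
  height(24) = 1 + max(-1, -1) = 0
  height(27) = 1 + max(0, -1) = 1
  height(18) = 1 + max(1, 1) = 2
  height(46) = 1 + max(-1, -1) = 0
  height(47) = 1 + max(0, -1) = 1
  height(44) = 1 + max(2, 1) = 3
Height = 3


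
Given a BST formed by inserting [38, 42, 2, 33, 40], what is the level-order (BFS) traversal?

Tree insertion order: [38, 42, 2, 33, 40]
Tree (level-order array): [38, 2, 42, None, 33, 40]
BFS from the root, enqueuing left then right child of each popped node:
  queue [38] -> pop 38, enqueue [2, 42], visited so far: [38]
  queue [2, 42] -> pop 2, enqueue [33], visited so far: [38, 2]
  queue [42, 33] -> pop 42, enqueue [40], visited so far: [38, 2, 42]
  queue [33, 40] -> pop 33, enqueue [none], visited so far: [38, 2, 42, 33]
  queue [40] -> pop 40, enqueue [none], visited so far: [38, 2, 42, 33, 40]
Result: [38, 2, 42, 33, 40]


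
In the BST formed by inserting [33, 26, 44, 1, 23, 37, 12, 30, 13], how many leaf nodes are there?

Tree built from: [33, 26, 44, 1, 23, 37, 12, 30, 13]
Tree (level-order array): [33, 26, 44, 1, 30, 37, None, None, 23, None, None, None, None, 12, None, None, 13]
Rule: A leaf has 0 children.
Per-node child counts:
  node 33: 2 child(ren)
  node 26: 2 child(ren)
  node 1: 1 child(ren)
  node 23: 1 child(ren)
  node 12: 1 child(ren)
  node 13: 0 child(ren)
  node 30: 0 child(ren)
  node 44: 1 child(ren)
  node 37: 0 child(ren)
Matching nodes: [13, 30, 37]
Count of leaf nodes: 3


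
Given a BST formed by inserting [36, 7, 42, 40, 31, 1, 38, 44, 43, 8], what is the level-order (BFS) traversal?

Tree insertion order: [36, 7, 42, 40, 31, 1, 38, 44, 43, 8]
Tree (level-order array): [36, 7, 42, 1, 31, 40, 44, None, None, 8, None, 38, None, 43]
BFS from the root, enqueuing left then right child of each popped node:
  queue [36] -> pop 36, enqueue [7, 42], visited so far: [36]
  queue [7, 42] -> pop 7, enqueue [1, 31], visited so far: [36, 7]
  queue [42, 1, 31] -> pop 42, enqueue [40, 44], visited so far: [36, 7, 42]
  queue [1, 31, 40, 44] -> pop 1, enqueue [none], visited so far: [36, 7, 42, 1]
  queue [31, 40, 44] -> pop 31, enqueue [8], visited so far: [36, 7, 42, 1, 31]
  queue [40, 44, 8] -> pop 40, enqueue [38], visited so far: [36, 7, 42, 1, 31, 40]
  queue [44, 8, 38] -> pop 44, enqueue [43], visited so far: [36, 7, 42, 1, 31, 40, 44]
  queue [8, 38, 43] -> pop 8, enqueue [none], visited so far: [36, 7, 42, 1, 31, 40, 44, 8]
  queue [38, 43] -> pop 38, enqueue [none], visited so far: [36, 7, 42, 1, 31, 40, 44, 8, 38]
  queue [43] -> pop 43, enqueue [none], visited so far: [36, 7, 42, 1, 31, 40, 44, 8, 38, 43]
Result: [36, 7, 42, 1, 31, 40, 44, 8, 38, 43]


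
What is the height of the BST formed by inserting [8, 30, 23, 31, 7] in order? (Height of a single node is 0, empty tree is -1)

Insertion order: [8, 30, 23, 31, 7]
Tree (level-order array): [8, 7, 30, None, None, 23, 31]
Compute height bottom-up (empty subtree = -1):
  height(7) = 1 + max(-1, -1) = 0
  height(23) = 1 + max(-1, -1) = 0
  height(31) = 1 + max(-1, -1) = 0
  height(30) = 1 + max(0, 0) = 1
  height(8) = 1 + max(0, 1) = 2
Height = 2


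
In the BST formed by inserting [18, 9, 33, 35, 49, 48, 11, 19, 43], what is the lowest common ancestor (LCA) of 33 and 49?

Tree insertion order: [18, 9, 33, 35, 49, 48, 11, 19, 43]
Tree (level-order array): [18, 9, 33, None, 11, 19, 35, None, None, None, None, None, 49, 48, None, 43]
In a BST, the LCA of p=33, q=49 is the first node v on the
root-to-leaf path with p <= v <= q (go left if both < v, right if both > v).
Walk from root:
  at 18: both 33 and 49 > 18, go right
  at 33: 33 <= 33 <= 49, this is the LCA
LCA = 33


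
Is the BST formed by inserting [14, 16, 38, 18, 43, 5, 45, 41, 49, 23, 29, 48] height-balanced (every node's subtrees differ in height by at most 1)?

Tree (level-order array): [14, 5, 16, None, None, None, 38, 18, 43, None, 23, 41, 45, None, 29, None, None, None, 49, None, None, 48]
Definition: a tree is height-balanced if, at every node, |h(left) - h(right)| <= 1 (empty subtree has height -1).
Bottom-up per-node check:
  node 5: h_left=-1, h_right=-1, diff=0 [OK], height=0
  node 29: h_left=-1, h_right=-1, diff=0 [OK], height=0
  node 23: h_left=-1, h_right=0, diff=1 [OK], height=1
  node 18: h_left=-1, h_right=1, diff=2 [FAIL (|-1-1|=2 > 1)], height=2
  node 41: h_left=-1, h_right=-1, diff=0 [OK], height=0
  node 48: h_left=-1, h_right=-1, diff=0 [OK], height=0
  node 49: h_left=0, h_right=-1, diff=1 [OK], height=1
  node 45: h_left=-1, h_right=1, diff=2 [FAIL (|-1-1|=2 > 1)], height=2
  node 43: h_left=0, h_right=2, diff=2 [FAIL (|0-2|=2 > 1)], height=3
  node 38: h_left=2, h_right=3, diff=1 [OK], height=4
  node 16: h_left=-1, h_right=4, diff=5 [FAIL (|-1-4|=5 > 1)], height=5
  node 14: h_left=0, h_right=5, diff=5 [FAIL (|0-5|=5 > 1)], height=6
Node 18 violates the condition: |-1 - 1| = 2 > 1.
Result: Not balanced


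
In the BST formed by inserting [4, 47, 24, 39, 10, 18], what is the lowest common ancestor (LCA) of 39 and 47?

Tree insertion order: [4, 47, 24, 39, 10, 18]
Tree (level-order array): [4, None, 47, 24, None, 10, 39, None, 18]
In a BST, the LCA of p=39, q=47 is the first node v on the
root-to-leaf path with p <= v <= q (go left if both < v, right if both > v).
Walk from root:
  at 4: both 39 and 47 > 4, go right
  at 47: 39 <= 47 <= 47, this is the LCA
LCA = 47


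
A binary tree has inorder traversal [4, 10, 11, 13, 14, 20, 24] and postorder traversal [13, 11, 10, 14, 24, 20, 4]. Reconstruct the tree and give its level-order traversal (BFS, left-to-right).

Inorder:   [4, 10, 11, 13, 14, 20, 24]
Postorder: [13, 11, 10, 14, 24, 20, 4]
Algorithm: postorder visits root last, so walk postorder right-to-left;
each value is the root of the current inorder slice — split it at that
value, recurse on the right subtree first, then the left.
Recursive splits:
  root=4; inorder splits into left=[], right=[10, 11, 13, 14, 20, 24]
  root=20; inorder splits into left=[10, 11, 13, 14], right=[24]
  root=24; inorder splits into left=[], right=[]
  root=14; inorder splits into left=[10, 11, 13], right=[]
  root=10; inorder splits into left=[], right=[11, 13]
  root=11; inorder splits into left=[], right=[13]
  root=13; inorder splits into left=[], right=[]
Reconstructed level-order: [4, 20, 14, 24, 10, 11, 13]


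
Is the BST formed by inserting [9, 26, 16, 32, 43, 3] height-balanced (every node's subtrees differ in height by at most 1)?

Tree (level-order array): [9, 3, 26, None, None, 16, 32, None, None, None, 43]
Definition: a tree is height-balanced if, at every node, |h(left) - h(right)| <= 1 (empty subtree has height -1).
Bottom-up per-node check:
  node 3: h_left=-1, h_right=-1, diff=0 [OK], height=0
  node 16: h_left=-1, h_right=-1, diff=0 [OK], height=0
  node 43: h_left=-1, h_right=-1, diff=0 [OK], height=0
  node 32: h_left=-1, h_right=0, diff=1 [OK], height=1
  node 26: h_left=0, h_right=1, diff=1 [OK], height=2
  node 9: h_left=0, h_right=2, diff=2 [FAIL (|0-2|=2 > 1)], height=3
Node 9 violates the condition: |0 - 2| = 2 > 1.
Result: Not balanced


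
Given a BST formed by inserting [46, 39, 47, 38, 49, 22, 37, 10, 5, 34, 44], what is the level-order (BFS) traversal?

Tree insertion order: [46, 39, 47, 38, 49, 22, 37, 10, 5, 34, 44]
Tree (level-order array): [46, 39, 47, 38, 44, None, 49, 22, None, None, None, None, None, 10, 37, 5, None, 34]
BFS from the root, enqueuing left then right child of each popped node:
  queue [46] -> pop 46, enqueue [39, 47], visited so far: [46]
  queue [39, 47] -> pop 39, enqueue [38, 44], visited so far: [46, 39]
  queue [47, 38, 44] -> pop 47, enqueue [49], visited so far: [46, 39, 47]
  queue [38, 44, 49] -> pop 38, enqueue [22], visited so far: [46, 39, 47, 38]
  queue [44, 49, 22] -> pop 44, enqueue [none], visited so far: [46, 39, 47, 38, 44]
  queue [49, 22] -> pop 49, enqueue [none], visited so far: [46, 39, 47, 38, 44, 49]
  queue [22] -> pop 22, enqueue [10, 37], visited so far: [46, 39, 47, 38, 44, 49, 22]
  queue [10, 37] -> pop 10, enqueue [5], visited so far: [46, 39, 47, 38, 44, 49, 22, 10]
  queue [37, 5] -> pop 37, enqueue [34], visited so far: [46, 39, 47, 38, 44, 49, 22, 10, 37]
  queue [5, 34] -> pop 5, enqueue [none], visited so far: [46, 39, 47, 38, 44, 49, 22, 10, 37, 5]
  queue [34] -> pop 34, enqueue [none], visited so far: [46, 39, 47, 38, 44, 49, 22, 10, 37, 5, 34]
Result: [46, 39, 47, 38, 44, 49, 22, 10, 37, 5, 34]


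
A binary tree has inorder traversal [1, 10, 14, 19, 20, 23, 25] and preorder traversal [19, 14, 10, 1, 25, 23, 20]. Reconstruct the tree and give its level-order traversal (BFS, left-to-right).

Inorder:  [1, 10, 14, 19, 20, 23, 25]
Preorder: [19, 14, 10, 1, 25, 23, 20]
Algorithm: preorder visits root first, so consume preorder in order;
for each root, split the current inorder slice at that value into
left-subtree inorder and right-subtree inorder, then recurse.
Recursive splits:
  root=19; inorder splits into left=[1, 10, 14], right=[20, 23, 25]
  root=14; inorder splits into left=[1, 10], right=[]
  root=10; inorder splits into left=[1], right=[]
  root=1; inorder splits into left=[], right=[]
  root=25; inorder splits into left=[20, 23], right=[]
  root=23; inorder splits into left=[20], right=[]
  root=20; inorder splits into left=[], right=[]
Reconstructed level-order: [19, 14, 25, 10, 23, 1, 20]


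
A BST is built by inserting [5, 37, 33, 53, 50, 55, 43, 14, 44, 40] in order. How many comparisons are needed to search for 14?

Search path for 14: 5 -> 37 -> 33 -> 14
Found: True
Comparisons: 4


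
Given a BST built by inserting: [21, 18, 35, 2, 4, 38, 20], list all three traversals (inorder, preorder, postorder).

Tree insertion order: [21, 18, 35, 2, 4, 38, 20]
Tree (level-order array): [21, 18, 35, 2, 20, None, 38, None, 4]
Inorder (L, root, R): [2, 4, 18, 20, 21, 35, 38]
Preorder (root, L, R): [21, 18, 2, 4, 20, 35, 38]
Postorder (L, R, root): [4, 2, 20, 18, 38, 35, 21]


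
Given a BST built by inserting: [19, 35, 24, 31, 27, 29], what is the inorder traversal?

Tree insertion order: [19, 35, 24, 31, 27, 29]
Tree (level-order array): [19, None, 35, 24, None, None, 31, 27, None, None, 29]
Inorder traversal: [19, 24, 27, 29, 31, 35]


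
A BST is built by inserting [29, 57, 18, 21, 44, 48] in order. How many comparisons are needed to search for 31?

Search path for 31: 29 -> 57 -> 44
Found: False
Comparisons: 3


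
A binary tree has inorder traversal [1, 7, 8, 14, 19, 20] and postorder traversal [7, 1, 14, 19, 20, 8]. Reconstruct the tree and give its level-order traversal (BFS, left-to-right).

Inorder:   [1, 7, 8, 14, 19, 20]
Postorder: [7, 1, 14, 19, 20, 8]
Algorithm: postorder visits root last, so walk postorder right-to-left;
each value is the root of the current inorder slice — split it at that
value, recurse on the right subtree first, then the left.
Recursive splits:
  root=8; inorder splits into left=[1, 7], right=[14, 19, 20]
  root=20; inorder splits into left=[14, 19], right=[]
  root=19; inorder splits into left=[14], right=[]
  root=14; inorder splits into left=[], right=[]
  root=1; inorder splits into left=[], right=[7]
  root=7; inorder splits into left=[], right=[]
Reconstructed level-order: [8, 1, 20, 7, 19, 14]


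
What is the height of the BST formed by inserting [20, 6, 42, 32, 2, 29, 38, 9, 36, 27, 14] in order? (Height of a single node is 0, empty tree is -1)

Insertion order: [20, 6, 42, 32, 2, 29, 38, 9, 36, 27, 14]
Tree (level-order array): [20, 6, 42, 2, 9, 32, None, None, None, None, 14, 29, 38, None, None, 27, None, 36]
Compute height bottom-up (empty subtree = -1):
  height(2) = 1 + max(-1, -1) = 0
  height(14) = 1 + max(-1, -1) = 0
  height(9) = 1 + max(-1, 0) = 1
  height(6) = 1 + max(0, 1) = 2
  height(27) = 1 + max(-1, -1) = 0
  height(29) = 1 + max(0, -1) = 1
  height(36) = 1 + max(-1, -1) = 0
  height(38) = 1 + max(0, -1) = 1
  height(32) = 1 + max(1, 1) = 2
  height(42) = 1 + max(2, -1) = 3
  height(20) = 1 + max(2, 3) = 4
Height = 4


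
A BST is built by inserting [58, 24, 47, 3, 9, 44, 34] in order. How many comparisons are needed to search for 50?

Search path for 50: 58 -> 24 -> 47
Found: False
Comparisons: 3


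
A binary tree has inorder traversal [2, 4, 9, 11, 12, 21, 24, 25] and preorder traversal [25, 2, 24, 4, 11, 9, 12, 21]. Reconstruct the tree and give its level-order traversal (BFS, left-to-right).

Inorder:  [2, 4, 9, 11, 12, 21, 24, 25]
Preorder: [25, 2, 24, 4, 11, 9, 12, 21]
Algorithm: preorder visits root first, so consume preorder in order;
for each root, split the current inorder slice at that value into
left-subtree inorder and right-subtree inorder, then recurse.
Recursive splits:
  root=25; inorder splits into left=[2, 4, 9, 11, 12, 21, 24], right=[]
  root=2; inorder splits into left=[], right=[4, 9, 11, 12, 21, 24]
  root=24; inorder splits into left=[4, 9, 11, 12, 21], right=[]
  root=4; inorder splits into left=[], right=[9, 11, 12, 21]
  root=11; inorder splits into left=[9], right=[12, 21]
  root=9; inorder splits into left=[], right=[]
  root=12; inorder splits into left=[], right=[21]
  root=21; inorder splits into left=[], right=[]
Reconstructed level-order: [25, 2, 24, 4, 11, 9, 12, 21]


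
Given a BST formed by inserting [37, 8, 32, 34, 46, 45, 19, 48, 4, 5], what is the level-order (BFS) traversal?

Tree insertion order: [37, 8, 32, 34, 46, 45, 19, 48, 4, 5]
Tree (level-order array): [37, 8, 46, 4, 32, 45, 48, None, 5, 19, 34]
BFS from the root, enqueuing left then right child of each popped node:
  queue [37] -> pop 37, enqueue [8, 46], visited so far: [37]
  queue [8, 46] -> pop 8, enqueue [4, 32], visited so far: [37, 8]
  queue [46, 4, 32] -> pop 46, enqueue [45, 48], visited so far: [37, 8, 46]
  queue [4, 32, 45, 48] -> pop 4, enqueue [5], visited so far: [37, 8, 46, 4]
  queue [32, 45, 48, 5] -> pop 32, enqueue [19, 34], visited so far: [37, 8, 46, 4, 32]
  queue [45, 48, 5, 19, 34] -> pop 45, enqueue [none], visited so far: [37, 8, 46, 4, 32, 45]
  queue [48, 5, 19, 34] -> pop 48, enqueue [none], visited so far: [37, 8, 46, 4, 32, 45, 48]
  queue [5, 19, 34] -> pop 5, enqueue [none], visited so far: [37, 8, 46, 4, 32, 45, 48, 5]
  queue [19, 34] -> pop 19, enqueue [none], visited so far: [37, 8, 46, 4, 32, 45, 48, 5, 19]
  queue [34] -> pop 34, enqueue [none], visited so far: [37, 8, 46, 4, 32, 45, 48, 5, 19, 34]
Result: [37, 8, 46, 4, 32, 45, 48, 5, 19, 34]


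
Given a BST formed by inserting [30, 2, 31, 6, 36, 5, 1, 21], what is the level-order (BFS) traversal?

Tree insertion order: [30, 2, 31, 6, 36, 5, 1, 21]
Tree (level-order array): [30, 2, 31, 1, 6, None, 36, None, None, 5, 21]
BFS from the root, enqueuing left then right child of each popped node:
  queue [30] -> pop 30, enqueue [2, 31], visited so far: [30]
  queue [2, 31] -> pop 2, enqueue [1, 6], visited so far: [30, 2]
  queue [31, 1, 6] -> pop 31, enqueue [36], visited so far: [30, 2, 31]
  queue [1, 6, 36] -> pop 1, enqueue [none], visited so far: [30, 2, 31, 1]
  queue [6, 36] -> pop 6, enqueue [5, 21], visited so far: [30, 2, 31, 1, 6]
  queue [36, 5, 21] -> pop 36, enqueue [none], visited so far: [30, 2, 31, 1, 6, 36]
  queue [5, 21] -> pop 5, enqueue [none], visited so far: [30, 2, 31, 1, 6, 36, 5]
  queue [21] -> pop 21, enqueue [none], visited so far: [30, 2, 31, 1, 6, 36, 5, 21]
Result: [30, 2, 31, 1, 6, 36, 5, 21]


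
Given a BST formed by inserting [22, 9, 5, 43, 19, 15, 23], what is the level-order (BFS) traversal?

Tree insertion order: [22, 9, 5, 43, 19, 15, 23]
Tree (level-order array): [22, 9, 43, 5, 19, 23, None, None, None, 15]
BFS from the root, enqueuing left then right child of each popped node:
  queue [22] -> pop 22, enqueue [9, 43], visited so far: [22]
  queue [9, 43] -> pop 9, enqueue [5, 19], visited so far: [22, 9]
  queue [43, 5, 19] -> pop 43, enqueue [23], visited so far: [22, 9, 43]
  queue [5, 19, 23] -> pop 5, enqueue [none], visited so far: [22, 9, 43, 5]
  queue [19, 23] -> pop 19, enqueue [15], visited so far: [22, 9, 43, 5, 19]
  queue [23, 15] -> pop 23, enqueue [none], visited so far: [22, 9, 43, 5, 19, 23]
  queue [15] -> pop 15, enqueue [none], visited so far: [22, 9, 43, 5, 19, 23, 15]
Result: [22, 9, 43, 5, 19, 23, 15]


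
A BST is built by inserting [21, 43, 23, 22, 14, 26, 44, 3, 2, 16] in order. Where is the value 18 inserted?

Starting tree (level order): [21, 14, 43, 3, 16, 23, 44, 2, None, None, None, 22, 26]
Insertion path: 21 -> 14 -> 16
Result: insert 18 as right child of 16
Final tree (level order): [21, 14, 43, 3, 16, 23, 44, 2, None, None, 18, 22, 26]


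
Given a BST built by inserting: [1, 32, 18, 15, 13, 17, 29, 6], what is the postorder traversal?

Tree insertion order: [1, 32, 18, 15, 13, 17, 29, 6]
Tree (level-order array): [1, None, 32, 18, None, 15, 29, 13, 17, None, None, 6]
Postorder traversal: [6, 13, 17, 15, 29, 18, 32, 1]


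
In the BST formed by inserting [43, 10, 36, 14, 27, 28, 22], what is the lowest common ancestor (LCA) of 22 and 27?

Tree insertion order: [43, 10, 36, 14, 27, 28, 22]
Tree (level-order array): [43, 10, None, None, 36, 14, None, None, 27, 22, 28]
In a BST, the LCA of p=22, q=27 is the first node v on the
root-to-leaf path with p <= v <= q (go left if both < v, right if both > v).
Walk from root:
  at 43: both 22 and 27 < 43, go left
  at 10: both 22 and 27 > 10, go right
  at 36: both 22 and 27 < 36, go left
  at 14: both 22 and 27 > 14, go right
  at 27: 22 <= 27 <= 27, this is the LCA
LCA = 27


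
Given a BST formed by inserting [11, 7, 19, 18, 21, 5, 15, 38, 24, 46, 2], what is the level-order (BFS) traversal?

Tree insertion order: [11, 7, 19, 18, 21, 5, 15, 38, 24, 46, 2]
Tree (level-order array): [11, 7, 19, 5, None, 18, 21, 2, None, 15, None, None, 38, None, None, None, None, 24, 46]
BFS from the root, enqueuing left then right child of each popped node:
  queue [11] -> pop 11, enqueue [7, 19], visited so far: [11]
  queue [7, 19] -> pop 7, enqueue [5], visited so far: [11, 7]
  queue [19, 5] -> pop 19, enqueue [18, 21], visited so far: [11, 7, 19]
  queue [5, 18, 21] -> pop 5, enqueue [2], visited so far: [11, 7, 19, 5]
  queue [18, 21, 2] -> pop 18, enqueue [15], visited so far: [11, 7, 19, 5, 18]
  queue [21, 2, 15] -> pop 21, enqueue [38], visited so far: [11, 7, 19, 5, 18, 21]
  queue [2, 15, 38] -> pop 2, enqueue [none], visited so far: [11, 7, 19, 5, 18, 21, 2]
  queue [15, 38] -> pop 15, enqueue [none], visited so far: [11, 7, 19, 5, 18, 21, 2, 15]
  queue [38] -> pop 38, enqueue [24, 46], visited so far: [11, 7, 19, 5, 18, 21, 2, 15, 38]
  queue [24, 46] -> pop 24, enqueue [none], visited so far: [11, 7, 19, 5, 18, 21, 2, 15, 38, 24]
  queue [46] -> pop 46, enqueue [none], visited so far: [11, 7, 19, 5, 18, 21, 2, 15, 38, 24, 46]
Result: [11, 7, 19, 5, 18, 21, 2, 15, 38, 24, 46]


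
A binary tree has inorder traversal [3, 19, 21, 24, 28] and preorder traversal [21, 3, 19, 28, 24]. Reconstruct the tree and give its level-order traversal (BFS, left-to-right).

Inorder:  [3, 19, 21, 24, 28]
Preorder: [21, 3, 19, 28, 24]
Algorithm: preorder visits root first, so consume preorder in order;
for each root, split the current inorder slice at that value into
left-subtree inorder and right-subtree inorder, then recurse.
Recursive splits:
  root=21; inorder splits into left=[3, 19], right=[24, 28]
  root=3; inorder splits into left=[], right=[19]
  root=19; inorder splits into left=[], right=[]
  root=28; inorder splits into left=[24], right=[]
  root=24; inorder splits into left=[], right=[]
Reconstructed level-order: [21, 3, 28, 19, 24]


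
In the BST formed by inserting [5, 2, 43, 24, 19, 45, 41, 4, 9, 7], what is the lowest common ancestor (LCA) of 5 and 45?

Tree insertion order: [5, 2, 43, 24, 19, 45, 41, 4, 9, 7]
Tree (level-order array): [5, 2, 43, None, 4, 24, 45, None, None, 19, 41, None, None, 9, None, None, None, 7]
In a BST, the LCA of p=5, q=45 is the first node v on the
root-to-leaf path with p <= v <= q (go left if both < v, right if both > v).
Walk from root:
  at 5: 5 <= 5 <= 45, this is the LCA
LCA = 5


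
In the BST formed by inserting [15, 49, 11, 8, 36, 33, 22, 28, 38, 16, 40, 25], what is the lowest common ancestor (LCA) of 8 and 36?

Tree insertion order: [15, 49, 11, 8, 36, 33, 22, 28, 38, 16, 40, 25]
Tree (level-order array): [15, 11, 49, 8, None, 36, None, None, None, 33, 38, 22, None, None, 40, 16, 28, None, None, None, None, 25]
In a BST, the LCA of p=8, q=36 is the first node v on the
root-to-leaf path with p <= v <= q (go left if both < v, right if both > v).
Walk from root:
  at 15: 8 <= 15 <= 36, this is the LCA
LCA = 15


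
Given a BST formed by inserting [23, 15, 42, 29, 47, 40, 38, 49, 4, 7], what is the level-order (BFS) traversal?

Tree insertion order: [23, 15, 42, 29, 47, 40, 38, 49, 4, 7]
Tree (level-order array): [23, 15, 42, 4, None, 29, 47, None, 7, None, 40, None, 49, None, None, 38]
BFS from the root, enqueuing left then right child of each popped node:
  queue [23] -> pop 23, enqueue [15, 42], visited so far: [23]
  queue [15, 42] -> pop 15, enqueue [4], visited so far: [23, 15]
  queue [42, 4] -> pop 42, enqueue [29, 47], visited so far: [23, 15, 42]
  queue [4, 29, 47] -> pop 4, enqueue [7], visited so far: [23, 15, 42, 4]
  queue [29, 47, 7] -> pop 29, enqueue [40], visited so far: [23, 15, 42, 4, 29]
  queue [47, 7, 40] -> pop 47, enqueue [49], visited so far: [23, 15, 42, 4, 29, 47]
  queue [7, 40, 49] -> pop 7, enqueue [none], visited so far: [23, 15, 42, 4, 29, 47, 7]
  queue [40, 49] -> pop 40, enqueue [38], visited so far: [23, 15, 42, 4, 29, 47, 7, 40]
  queue [49, 38] -> pop 49, enqueue [none], visited so far: [23, 15, 42, 4, 29, 47, 7, 40, 49]
  queue [38] -> pop 38, enqueue [none], visited so far: [23, 15, 42, 4, 29, 47, 7, 40, 49, 38]
Result: [23, 15, 42, 4, 29, 47, 7, 40, 49, 38]


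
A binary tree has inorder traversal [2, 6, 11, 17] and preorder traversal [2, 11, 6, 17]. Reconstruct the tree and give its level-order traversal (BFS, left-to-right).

Inorder:  [2, 6, 11, 17]
Preorder: [2, 11, 6, 17]
Algorithm: preorder visits root first, so consume preorder in order;
for each root, split the current inorder slice at that value into
left-subtree inorder and right-subtree inorder, then recurse.
Recursive splits:
  root=2; inorder splits into left=[], right=[6, 11, 17]
  root=11; inorder splits into left=[6], right=[17]
  root=6; inorder splits into left=[], right=[]
  root=17; inorder splits into left=[], right=[]
Reconstructed level-order: [2, 11, 6, 17]


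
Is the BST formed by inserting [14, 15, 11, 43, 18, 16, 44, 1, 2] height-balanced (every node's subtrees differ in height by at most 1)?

Tree (level-order array): [14, 11, 15, 1, None, None, 43, None, 2, 18, 44, None, None, 16]
Definition: a tree is height-balanced if, at every node, |h(left) - h(right)| <= 1 (empty subtree has height -1).
Bottom-up per-node check:
  node 2: h_left=-1, h_right=-1, diff=0 [OK], height=0
  node 1: h_left=-1, h_right=0, diff=1 [OK], height=1
  node 11: h_left=1, h_right=-1, diff=2 [FAIL (|1--1|=2 > 1)], height=2
  node 16: h_left=-1, h_right=-1, diff=0 [OK], height=0
  node 18: h_left=0, h_right=-1, diff=1 [OK], height=1
  node 44: h_left=-1, h_right=-1, diff=0 [OK], height=0
  node 43: h_left=1, h_right=0, diff=1 [OK], height=2
  node 15: h_left=-1, h_right=2, diff=3 [FAIL (|-1-2|=3 > 1)], height=3
  node 14: h_left=2, h_right=3, diff=1 [OK], height=4
Node 11 violates the condition: |1 - -1| = 2 > 1.
Result: Not balanced


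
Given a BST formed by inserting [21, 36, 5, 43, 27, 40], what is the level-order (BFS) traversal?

Tree insertion order: [21, 36, 5, 43, 27, 40]
Tree (level-order array): [21, 5, 36, None, None, 27, 43, None, None, 40]
BFS from the root, enqueuing left then right child of each popped node:
  queue [21] -> pop 21, enqueue [5, 36], visited so far: [21]
  queue [5, 36] -> pop 5, enqueue [none], visited so far: [21, 5]
  queue [36] -> pop 36, enqueue [27, 43], visited so far: [21, 5, 36]
  queue [27, 43] -> pop 27, enqueue [none], visited so far: [21, 5, 36, 27]
  queue [43] -> pop 43, enqueue [40], visited so far: [21, 5, 36, 27, 43]
  queue [40] -> pop 40, enqueue [none], visited so far: [21, 5, 36, 27, 43, 40]
Result: [21, 5, 36, 27, 43, 40]


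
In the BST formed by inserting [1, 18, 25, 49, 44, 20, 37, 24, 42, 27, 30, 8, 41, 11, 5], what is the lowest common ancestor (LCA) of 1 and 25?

Tree insertion order: [1, 18, 25, 49, 44, 20, 37, 24, 42, 27, 30, 8, 41, 11, 5]
Tree (level-order array): [1, None, 18, 8, 25, 5, 11, 20, 49, None, None, None, None, None, 24, 44, None, None, None, 37, None, 27, 42, None, 30, 41]
In a BST, the LCA of p=1, q=25 is the first node v on the
root-to-leaf path with p <= v <= q (go left if both < v, right if both > v).
Walk from root:
  at 1: 1 <= 1 <= 25, this is the LCA
LCA = 1


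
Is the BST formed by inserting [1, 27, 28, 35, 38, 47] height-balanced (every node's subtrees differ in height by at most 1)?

Tree (level-order array): [1, None, 27, None, 28, None, 35, None, 38, None, 47]
Definition: a tree is height-balanced if, at every node, |h(left) - h(right)| <= 1 (empty subtree has height -1).
Bottom-up per-node check:
  node 47: h_left=-1, h_right=-1, diff=0 [OK], height=0
  node 38: h_left=-1, h_right=0, diff=1 [OK], height=1
  node 35: h_left=-1, h_right=1, diff=2 [FAIL (|-1-1|=2 > 1)], height=2
  node 28: h_left=-1, h_right=2, diff=3 [FAIL (|-1-2|=3 > 1)], height=3
  node 27: h_left=-1, h_right=3, diff=4 [FAIL (|-1-3|=4 > 1)], height=4
  node 1: h_left=-1, h_right=4, diff=5 [FAIL (|-1-4|=5 > 1)], height=5
Node 35 violates the condition: |-1 - 1| = 2 > 1.
Result: Not balanced


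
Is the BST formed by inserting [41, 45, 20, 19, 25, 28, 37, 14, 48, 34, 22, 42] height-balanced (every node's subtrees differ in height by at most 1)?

Tree (level-order array): [41, 20, 45, 19, 25, 42, 48, 14, None, 22, 28, None, None, None, None, None, None, None, None, None, 37, 34]
Definition: a tree is height-balanced if, at every node, |h(left) - h(right)| <= 1 (empty subtree has height -1).
Bottom-up per-node check:
  node 14: h_left=-1, h_right=-1, diff=0 [OK], height=0
  node 19: h_left=0, h_right=-1, diff=1 [OK], height=1
  node 22: h_left=-1, h_right=-1, diff=0 [OK], height=0
  node 34: h_left=-1, h_right=-1, diff=0 [OK], height=0
  node 37: h_left=0, h_right=-1, diff=1 [OK], height=1
  node 28: h_left=-1, h_right=1, diff=2 [FAIL (|-1-1|=2 > 1)], height=2
  node 25: h_left=0, h_right=2, diff=2 [FAIL (|0-2|=2 > 1)], height=3
  node 20: h_left=1, h_right=3, diff=2 [FAIL (|1-3|=2 > 1)], height=4
  node 42: h_left=-1, h_right=-1, diff=0 [OK], height=0
  node 48: h_left=-1, h_right=-1, diff=0 [OK], height=0
  node 45: h_left=0, h_right=0, diff=0 [OK], height=1
  node 41: h_left=4, h_right=1, diff=3 [FAIL (|4-1|=3 > 1)], height=5
Node 28 violates the condition: |-1 - 1| = 2 > 1.
Result: Not balanced


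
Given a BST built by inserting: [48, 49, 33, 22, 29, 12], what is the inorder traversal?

Tree insertion order: [48, 49, 33, 22, 29, 12]
Tree (level-order array): [48, 33, 49, 22, None, None, None, 12, 29]
Inorder traversal: [12, 22, 29, 33, 48, 49]


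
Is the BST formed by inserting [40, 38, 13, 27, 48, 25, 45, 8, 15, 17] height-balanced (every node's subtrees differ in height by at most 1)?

Tree (level-order array): [40, 38, 48, 13, None, 45, None, 8, 27, None, None, None, None, 25, None, 15, None, None, 17]
Definition: a tree is height-balanced if, at every node, |h(left) - h(right)| <= 1 (empty subtree has height -1).
Bottom-up per-node check:
  node 8: h_left=-1, h_right=-1, diff=0 [OK], height=0
  node 17: h_left=-1, h_right=-1, diff=0 [OK], height=0
  node 15: h_left=-1, h_right=0, diff=1 [OK], height=1
  node 25: h_left=1, h_right=-1, diff=2 [FAIL (|1--1|=2 > 1)], height=2
  node 27: h_left=2, h_right=-1, diff=3 [FAIL (|2--1|=3 > 1)], height=3
  node 13: h_left=0, h_right=3, diff=3 [FAIL (|0-3|=3 > 1)], height=4
  node 38: h_left=4, h_right=-1, diff=5 [FAIL (|4--1|=5 > 1)], height=5
  node 45: h_left=-1, h_right=-1, diff=0 [OK], height=0
  node 48: h_left=0, h_right=-1, diff=1 [OK], height=1
  node 40: h_left=5, h_right=1, diff=4 [FAIL (|5-1|=4 > 1)], height=6
Node 25 violates the condition: |1 - -1| = 2 > 1.
Result: Not balanced


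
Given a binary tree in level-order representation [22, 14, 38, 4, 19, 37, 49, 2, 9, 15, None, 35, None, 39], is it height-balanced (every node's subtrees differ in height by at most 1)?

Tree (level-order array): [22, 14, 38, 4, 19, 37, 49, 2, 9, 15, None, 35, None, 39]
Definition: a tree is height-balanced if, at every node, |h(left) - h(right)| <= 1 (empty subtree has height -1).
Bottom-up per-node check:
  node 2: h_left=-1, h_right=-1, diff=0 [OK], height=0
  node 9: h_left=-1, h_right=-1, diff=0 [OK], height=0
  node 4: h_left=0, h_right=0, diff=0 [OK], height=1
  node 15: h_left=-1, h_right=-1, diff=0 [OK], height=0
  node 19: h_left=0, h_right=-1, diff=1 [OK], height=1
  node 14: h_left=1, h_right=1, diff=0 [OK], height=2
  node 35: h_left=-1, h_right=-1, diff=0 [OK], height=0
  node 37: h_left=0, h_right=-1, diff=1 [OK], height=1
  node 39: h_left=-1, h_right=-1, diff=0 [OK], height=0
  node 49: h_left=0, h_right=-1, diff=1 [OK], height=1
  node 38: h_left=1, h_right=1, diff=0 [OK], height=2
  node 22: h_left=2, h_right=2, diff=0 [OK], height=3
All nodes satisfy the balance condition.
Result: Balanced


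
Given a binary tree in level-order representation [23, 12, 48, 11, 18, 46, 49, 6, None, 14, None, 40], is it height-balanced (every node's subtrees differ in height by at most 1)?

Tree (level-order array): [23, 12, 48, 11, 18, 46, 49, 6, None, 14, None, 40]
Definition: a tree is height-balanced if, at every node, |h(left) - h(right)| <= 1 (empty subtree has height -1).
Bottom-up per-node check:
  node 6: h_left=-1, h_right=-1, diff=0 [OK], height=0
  node 11: h_left=0, h_right=-1, diff=1 [OK], height=1
  node 14: h_left=-1, h_right=-1, diff=0 [OK], height=0
  node 18: h_left=0, h_right=-1, diff=1 [OK], height=1
  node 12: h_left=1, h_right=1, diff=0 [OK], height=2
  node 40: h_left=-1, h_right=-1, diff=0 [OK], height=0
  node 46: h_left=0, h_right=-1, diff=1 [OK], height=1
  node 49: h_left=-1, h_right=-1, diff=0 [OK], height=0
  node 48: h_left=1, h_right=0, diff=1 [OK], height=2
  node 23: h_left=2, h_right=2, diff=0 [OK], height=3
All nodes satisfy the balance condition.
Result: Balanced


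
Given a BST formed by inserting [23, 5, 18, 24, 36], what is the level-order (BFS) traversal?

Tree insertion order: [23, 5, 18, 24, 36]
Tree (level-order array): [23, 5, 24, None, 18, None, 36]
BFS from the root, enqueuing left then right child of each popped node:
  queue [23] -> pop 23, enqueue [5, 24], visited so far: [23]
  queue [5, 24] -> pop 5, enqueue [18], visited so far: [23, 5]
  queue [24, 18] -> pop 24, enqueue [36], visited so far: [23, 5, 24]
  queue [18, 36] -> pop 18, enqueue [none], visited so far: [23, 5, 24, 18]
  queue [36] -> pop 36, enqueue [none], visited so far: [23, 5, 24, 18, 36]
Result: [23, 5, 24, 18, 36]


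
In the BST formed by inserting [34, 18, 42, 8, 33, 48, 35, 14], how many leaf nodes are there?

Tree built from: [34, 18, 42, 8, 33, 48, 35, 14]
Tree (level-order array): [34, 18, 42, 8, 33, 35, 48, None, 14]
Rule: A leaf has 0 children.
Per-node child counts:
  node 34: 2 child(ren)
  node 18: 2 child(ren)
  node 8: 1 child(ren)
  node 14: 0 child(ren)
  node 33: 0 child(ren)
  node 42: 2 child(ren)
  node 35: 0 child(ren)
  node 48: 0 child(ren)
Matching nodes: [14, 33, 35, 48]
Count of leaf nodes: 4


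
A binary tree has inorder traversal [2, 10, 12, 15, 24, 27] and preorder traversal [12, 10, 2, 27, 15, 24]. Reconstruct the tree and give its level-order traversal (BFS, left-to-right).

Inorder:  [2, 10, 12, 15, 24, 27]
Preorder: [12, 10, 2, 27, 15, 24]
Algorithm: preorder visits root first, so consume preorder in order;
for each root, split the current inorder slice at that value into
left-subtree inorder and right-subtree inorder, then recurse.
Recursive splits:
  root=12; inorder splits into left=[2, 10], right=[15, 24, 27]
  root=10; inorder splits into left=[2], right=[]
  root=2; inorder splits into left=[], right=[]
  root=27; inorder splits into left=[15, 24], right=[]
  root=15; inorder splits into left=[], right=[24]
  root=24; inorder splits into left=[], right=[]
Reconstructed level-order: [12, 10, 27, 2, 15, 24]


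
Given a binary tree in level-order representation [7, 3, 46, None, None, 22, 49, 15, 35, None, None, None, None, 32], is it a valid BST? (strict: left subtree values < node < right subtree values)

Level-order array: [7, 3, 46, None, None, 22, 49, 15, 35, None, None, None, None, 32]
Validate using subtree bounds (lo, hi): at each node, require lo < value < hi,
then recurse left with hi=value and right with lo=value.
Preorder trace (stopping at first violation):
  at node 7 with bounds (-inf, +inf): OK
  at node 3 with bounds (-inf, 7): OK
  at node 46 with bounds (7, +inf): OK
  at node 22 with bounds (7, 46): OK
  at node 15 with bounds (7, 22): OK
  at node 35 with bounds (22, 46): OK
  at node 32 with bounds (22, 35): OK
  at node 49 with bounds (46, +inf): OK
No violation found at any node.
Result: Valid BST


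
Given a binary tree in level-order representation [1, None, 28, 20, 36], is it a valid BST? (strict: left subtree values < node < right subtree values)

Level-order array: [1, None, 28, 20, 36]
Validate using subtree bounds (lo, hi): at each node, require lo < value < hi,
then recurse left with hi=value and right with lo=value.
Preorder trace (stopping at first violation):
  at node 1 with bounds (-inf, +inf): OK
  at node 28 with bounds (1, +inf): OK
  at node 20 with bounds (1, 28): OK
  at node 36 with bounds (28, +inf): OK
No violation found at any node.
Result: Valid BST


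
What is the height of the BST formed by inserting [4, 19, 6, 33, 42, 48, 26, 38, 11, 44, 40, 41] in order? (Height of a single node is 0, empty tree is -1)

Insertion order: [4, 19, 6, 33, 42, 48, 26, 38, 11, 44, 40, 41]
Tree (level-order array): [4, None, 19, 6, 33, None, 11, 26, 42, None, None, None, None, 38, 48, None, 40, 44, None, None, 41]
Compute height bottom-up (empty subtree = -1):
  height(11) = 1 + max(-1, -1) = 0
  height(6) = 1 + max(-1, 0) = 1
  height(26) = 1 + max(-1, -1) = 0
  height(41) = 1 + max(-1, -1) = 0
  height(40) = 1 + max(-1, 0) = 1
  height(38) = 1 + max(-1, 1) = 2
  height(44) = 1 + max(-1, -1) = 0
  height(48) = 1 + max(0, -1) = 1
  height(42) = 1 + max(2, 1) = 3
  height(33) = 1 + max(0, 3) = 4
  height(19) = 1 + max(1, 4) = 5
  height(4) = 1 + max(-1, 5) = 6
Height = 6


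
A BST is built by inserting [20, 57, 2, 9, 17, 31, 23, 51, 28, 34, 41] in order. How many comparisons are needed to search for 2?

Search path for 2: 20 -> 2
Found: True
Comparisons: 2


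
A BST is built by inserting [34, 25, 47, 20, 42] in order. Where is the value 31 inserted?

Starting tree (level order): [34, 25, 47, 20, None, 42]
Insertion path: 34 -> 25
Result: insert 31 as right child of 25
Final tree (level order): [34, 25, 47, 20, 31, 42]


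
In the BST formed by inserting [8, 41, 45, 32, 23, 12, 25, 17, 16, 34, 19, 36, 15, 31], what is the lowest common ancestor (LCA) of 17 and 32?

Tree insertion order: [8, 41, 45, 32, 23, 12, 25, 17, 16, 34, 19, 36, 15, 31]
Tree (level-order array): [8, None, 41, 32, 45, 23, 34, None, None, 12, 25, None, 36, None, 17, None, 31, None, None, 16, 19, None, None, 15]
In a BST, the LCA of p=17, q=32 is the first node v on the
root-to-leaf path with p <= v <= q (go left if both < v, right if both > v).
Walk from root:
  at 8: both 17 and 32 > 8, go right
  at 41: both 17 and 32 < 41, go left
  at 32: 17 <= 32 <= 32, this is the LCA
LCA = 32
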